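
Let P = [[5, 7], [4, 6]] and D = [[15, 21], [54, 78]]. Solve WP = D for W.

P is on the right of W, so right-multiply by P⁻¹: W = DP⁻¹.
det P = 2, so P⁻¹ = [[3, -7/2], [-2, 5/2]].
W = DP⁻¹ = [[15, 21], [54, 78]] · [[3, -7/2], [-2, 5/2]] = [[3, 0], [6, 6]].

W = [[3, 0], [6, 6]]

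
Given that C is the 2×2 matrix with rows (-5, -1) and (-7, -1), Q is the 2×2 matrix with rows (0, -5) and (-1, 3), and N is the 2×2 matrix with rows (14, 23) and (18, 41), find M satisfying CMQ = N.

Isolating M: multiply by C⁻¹ from the left and Q⁻¹ from the right, so M = C⁻¹NQ⁻¹.
C has determinant -2; C⁻¹ = [[1/2, -1/2], [-7/2, 5/2]].
det Q = -5, so Q⁻¹ = [[-3/5, -1], [-1/5, 0]].
C⁻¹N = [[-2, -9], [-4, 22]].
M = (C⁻¹N)Q⁻¹ = [[3, 2], [-2, 4]].

M = [[3, 2], [-2, 4]]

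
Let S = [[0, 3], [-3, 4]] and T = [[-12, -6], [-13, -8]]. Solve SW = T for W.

Since S multiplies W on the left, W = S⁻¹T.
det S = 9, so S⁻¹ = [[4/9, -1/3], [1/3, 0]].
W = S⁻¹T = [[4/9, -1/3], [1/3, 0]] · [[-12, -6], [-13, -8]] = [[-1, 0], [-4, -2]].

W = [[-1, 0], [-4, -2]]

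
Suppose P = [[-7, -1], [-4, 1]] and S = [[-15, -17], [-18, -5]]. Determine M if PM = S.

M = [[3, 2], [-6, 3]]

Left-multiplying both sides by P⁻¹ gives M = P⁻¹S.
det P = -11; the adjugate gives P⁻¹ = [[-1/11, -1/11], [-4/11, 7/11]].
M = P⁻¹S = [[-1/11, -1/11], [-4/11, 7/11]] · [[-15, -17], [-18, -5]] = [[3, 2], [-6, 3]].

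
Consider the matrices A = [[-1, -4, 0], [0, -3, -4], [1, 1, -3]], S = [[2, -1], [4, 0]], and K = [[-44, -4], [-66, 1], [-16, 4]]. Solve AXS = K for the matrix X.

X = [[0, -3], [-1, 4], [1, 1]]

X = A⁻¹KS⁻¹ (apply A⁻¹ on the left and S⁻¹ on the right).
A has determinant 3; A⁻¹ = [[13/3, -4, 16/3], [-4/3, 1, -4/3], [1, -1, 1]].
det S = 4; the adjugate gives S⁻¹ = [[0, 1/4], [-1, 1/2]].
A⁻¹K = [[-12, 0], [14, 1], [6, -1]].
X = (A⁻¹K)S⁻¹ = [[0, -3], [-1, 4], [1, 1]].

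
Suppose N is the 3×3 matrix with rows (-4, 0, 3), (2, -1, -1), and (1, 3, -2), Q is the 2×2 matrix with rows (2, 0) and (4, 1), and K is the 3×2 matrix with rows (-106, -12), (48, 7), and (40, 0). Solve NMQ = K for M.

M = [[5, 3], [3, -1], [-3, 0]]

Left-multiply by N⁻¹ and right-multiply by Q⁻¹: M = N⁻¹KQ⁻¹.
det N = 1, so N⁻¹ = [[5, 9, 3], [3, 5, 2], [7, 12, 4]].
Q has determinant 2; Q⁻¹ = [[1/2, 0], [-2, 1]].
N⁻¹K = [[22, 3], [2, -1], [-6, 0]].
M = (N⁻¹K)Q⁻¹ = [[5, 3], [3, -1], [-3, 0]].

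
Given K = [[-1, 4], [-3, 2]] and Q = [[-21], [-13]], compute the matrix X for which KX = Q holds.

X = [[1], [-5]]

Left-multiplying both sides by K⁻¹ gives X = K⁻¹Q.
K has determinant 10; K⁻¹ = [[1/5, -2/5], [3/10, -1/10]].
X = K⁻¹Q = [[1/5, -2/5], [3/10, -1/10]] · [[-21], [-13]] = [[1], [-5]].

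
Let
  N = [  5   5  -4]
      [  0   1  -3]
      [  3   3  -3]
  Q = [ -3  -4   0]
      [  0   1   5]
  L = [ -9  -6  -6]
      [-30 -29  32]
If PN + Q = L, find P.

P = [[0, 4, -2], [-3, 0, -5]]

PN = L − Q = [[-6, -2, -6], [-30, -30, 27]].
N is on the right of P, so right-multiply by N⁻¹: P = (L − Q)N⁻¹.
det N = -3, so N⁻¹ = [[-2, -1, 11/3], [3, 1, -5], [1, 0, -5/3]].
P = (L − Q)N⁻¹ = [[0, 4, -2], [-3, 0, -5]].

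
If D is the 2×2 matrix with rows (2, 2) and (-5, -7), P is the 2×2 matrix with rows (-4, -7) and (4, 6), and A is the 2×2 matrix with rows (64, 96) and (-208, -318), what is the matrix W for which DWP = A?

W = [[3, 5], [-3, 3]]

Isolating W: multiply by D⁻¹ from the left and P⁻¹ from the right, so W = D⁻¹AP⁻¹.
det D = -4; the adjugate gives D⁻¹ = [[7/4, 1/2], [-5/4, -1/2]].
P has determinant 4; P⁻¹ = [[3/2, 7/4], [-1, -1]].
D⁻¹A = [[8, 9], [24, 39]].
W = (D⁻¹A)P⁻¹ = [[3, 5], [-3, 3]].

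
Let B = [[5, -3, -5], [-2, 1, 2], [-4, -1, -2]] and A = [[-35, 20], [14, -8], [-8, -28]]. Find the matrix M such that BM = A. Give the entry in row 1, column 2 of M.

B is on the left of M, so left-multiply by B⁻¹: M = B⁻¹A.
det B = 6; the adjugate gives B⁻¹ = [[0, -1/6, -1/6], [-2, -5, 0], [1, 17/6, -1/6]].
M = B⁻¹A = [[0, -1/6, -1/6], [-2, -5, 0], [1, 17/6, -1/6]] · [[-35, 20], [14, -8], [-8, -28]] = [[-1, 6], [0, 0], [6, 2]].

6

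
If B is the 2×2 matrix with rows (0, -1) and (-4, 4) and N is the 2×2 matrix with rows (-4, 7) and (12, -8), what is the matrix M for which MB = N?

B is on the right of M, so right-multiply by B⁻¹: M = NB⁻¹.
det B = -4; the adjugate gives B⁻¹ = [[-1, -1/4], [-1, 0]].
M = NB⁻¹ = [[-4, 7], [12, -8]] · [[-1, -1/4], [-1, 0]] = [[-3, 1], [-4, -3]].

M = [[-3, 1], [-4, -3]]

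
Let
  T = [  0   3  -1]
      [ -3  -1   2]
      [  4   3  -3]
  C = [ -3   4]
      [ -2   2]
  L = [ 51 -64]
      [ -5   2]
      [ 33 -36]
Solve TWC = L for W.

Left-multiply by T⁻¹ and right-multiply by C⁻¹: W = T⁻¹LC⁻¹.
T has determinant 2; T⁻¹ = [[-3/2, 3, 5/2], [-1/2, 2, 3/2], [-5/2, 6, 9/2]].
det C = 2; the adjugate gives C⁻¹ = [[1, -2], [1, -3/2]].
T⁻¹L = [[-9, 12], [14, -18], [-9, 10]].
W = (T⁻¹L)C⁻¹ = [[3, 0], [-4, -1], [1, 3]].

W = [[3, 0], [-4, -1], [1, 3]]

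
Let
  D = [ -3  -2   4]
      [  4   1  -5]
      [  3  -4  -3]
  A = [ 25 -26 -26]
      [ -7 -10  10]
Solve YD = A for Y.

Since D sits to the right of Y, Y = AD⁻¹.
D has determinant -1; D⁻¹ = [[23, 22, -6], [3, 3, -1], [19, 18, -5]].
Y = AD⁻¹ = [[25, -26, -26], [-7, -10, 10]] · [[23, 22, -6], [3, 3, -1], [19, 18, -5]] = [[3, 4, 6], [-1, -4, 2]].

Y = [[3, 4, 6], [-1, -4, 2]]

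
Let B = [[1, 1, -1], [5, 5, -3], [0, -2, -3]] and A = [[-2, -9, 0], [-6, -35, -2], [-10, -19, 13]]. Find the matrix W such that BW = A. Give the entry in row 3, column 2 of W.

B is on the left of W, so left-multiply by B⁻¹: W = B⁻¹A.
det B = 4; the adjugate gives B⁻¹ = [[-21/4, 5/4, 1/2], [15/4, -3/4, -1/2], [-5/2, 1/2, 0]].
W = B⁻¹A = [[-21/4, 5/4, 1/2], [15/4, -3/4, -1/2], [-5/2, 1/2, 0]] · [[-2, -9, 0], [-6, -35, -2], [-10, -19, 13]] = [[-2, -6, 4], [2, 2, -5], [2, 5, -1]].

5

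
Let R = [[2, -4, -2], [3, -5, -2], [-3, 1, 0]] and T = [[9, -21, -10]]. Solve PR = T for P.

P = [[3, 2, 1]]

Since R sits to the right of P, P = TR⁻¹.
det R = 4; the adjugate gives R⁻¹ = [[1/2, -1/2, -1/2], [3/2, -3/2, -1/2], [-3, 5/2, 1/2]].
P = TR⁻¹ = [[9, -21, -10]] · [[1/2, -1/2, -1/2], [3/2, -3/2, -1/2], [-3, 5/2, 1/2]] = [[3, 2, 1]].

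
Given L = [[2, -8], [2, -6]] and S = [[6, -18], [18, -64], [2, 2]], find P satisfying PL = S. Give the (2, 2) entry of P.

Right-multiplying both sides by L⁻¹ gives P = SL⁻¹.
L has determinant 4; L⁻¹ = [[-3/2, 2], [-1/2, 1/2]].
P = SL⁻¹ = [[6, -18], [18, -64], [2, 2]] · [[-3/2, 2], [-1/2, 1/2]] = [[0, 3], [5, 4], [-4, 5]].

4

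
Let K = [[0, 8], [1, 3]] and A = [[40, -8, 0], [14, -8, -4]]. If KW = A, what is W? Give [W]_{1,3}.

Left-multiplying both sides by K⁻¹ gives W = K⁻¹A.
K has determinant -8; K⁻¹ = [[-3/8, 1], [1/8, 0]].
W = K⁻¹A = [[-3/8, 1], [1/8, 0]] · [[40, -8, 0], [14, -8, -4]] = [[-1, -5, -4], [5, -1, 0]].

-4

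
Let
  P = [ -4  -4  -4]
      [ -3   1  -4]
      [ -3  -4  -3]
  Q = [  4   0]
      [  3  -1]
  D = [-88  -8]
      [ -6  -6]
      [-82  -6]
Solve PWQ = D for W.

Isolating W: multiply by P⁻¹ from the left and Q⁻¹ from the right, so W = P⁻¹DQ⁻¹.
det P = 4; the adjugate gives P⁻¹ = [[-19/4, 1, 5], [3/4, 0, -1], [15/4, -1, -4]].
det Q = -4, so Q⁻¹ = [[1/4, 0], [3/4, -1]].
P⁻¹D = [[2, 2], [16, 0], [4, 0]].
W = (P⁻¹D)Q⁻¹ = [[2, -2], [4, 0], [1, 0]].

W = [[2, -2], [4, 0], [1, 0]]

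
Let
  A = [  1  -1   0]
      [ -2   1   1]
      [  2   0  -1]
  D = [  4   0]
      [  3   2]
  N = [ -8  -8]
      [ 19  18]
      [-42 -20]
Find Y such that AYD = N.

Y = [[-4, -5], [-5, -1], [-5, 0]]

Y = A⁻¹ND⁻¹ (apply A⁻¹ on the left and D⁻¹ on the right).
A has determinant -1; A⁻¹ = [[1, 1, 1], [0, 1, 1], [2, 2, 1]].
det D = 8, so D⁻¹ = [[1/4, 0], [-3/8, 1/2]].
A⁻¹N = [[-31, -10], [-23, -2], [-20, 0]].
Y = (A⁻¹N)D⁻¹ = [[-4, -5], [-5, -1], [-5, 0]].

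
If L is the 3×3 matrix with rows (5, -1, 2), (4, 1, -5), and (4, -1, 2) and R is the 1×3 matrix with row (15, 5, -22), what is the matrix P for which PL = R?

Since L sits to the right of P, P = RL⁻¹.
det L = -3; the adjugate gives L⁻¹ = [[1, 0, -1], [28/3, -2/3, -11], [8/3, -1/3, -3]].
P = RL⁻¹ = [[15, 5, -22]] · [[1, 0, -1], [28/3, -2/3, -11], [8/3, -1/3, -3]] = [[3, 4, -4]].

P = [[3, 4, -4]]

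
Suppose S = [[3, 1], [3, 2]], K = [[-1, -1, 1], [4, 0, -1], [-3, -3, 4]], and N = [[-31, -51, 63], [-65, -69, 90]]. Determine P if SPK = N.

P = [[-1, 3, 4], [3, -4, 5]]

Left-multiply by S⁻¹ and right-multiply by K⁻¹: P = S⁻¹NK⁻¹.
S has determinant 3; S⁻¹ = [[2/3, -1/3], [-1, 1]].
det K = 4, so K⁻¹ = [[-3/4, 1/4, 1/4], [-13/4, -1/4, 3/4], [-3, 0, 1]].
S⁻¹N = [[1, -11, 12], [-34, -18, 27]].
P = (S⁻¹N)K⁻¹ = [[-1, 3, 4], [3, -4, 5]].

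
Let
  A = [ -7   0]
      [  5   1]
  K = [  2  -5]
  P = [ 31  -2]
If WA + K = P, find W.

W = [[-2, 3]]

WA = P − K = [[29, 3]].
A is on the right of W, so right-multiply by A⁻¹: W = (P − K)A⁻¹.
det A = -7, so A⁻¹ = [[-1/7, 0], [5/7, 1]].
W = (P − K)A⁻¹ = [[-2, 3]].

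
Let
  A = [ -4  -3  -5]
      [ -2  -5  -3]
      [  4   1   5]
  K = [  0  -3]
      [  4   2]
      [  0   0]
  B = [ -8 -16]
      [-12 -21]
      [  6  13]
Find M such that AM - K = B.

AM = B + K = [[-8, -19], [-8, -19], [6, 13]].
A is on the left of M, so left-multiply by A⁻¹: M = A⁻¹(B + K).
det A = 4, so A⁻¹ = [[-11/2, 5/2, -4], [-1/2, 0, -1/2], [9/2, -2, 7/2]].
M = A⁻¹(B + K) = [[0, 5], [1, 3], [1, -2]].

M = [[0, 5], [1, 3], [1, -2]]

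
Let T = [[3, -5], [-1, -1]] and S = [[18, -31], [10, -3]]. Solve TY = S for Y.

Y = [[-4, -2], [-6, 5]]

Left-multiplying both sides by T⁻¹ gives Y = T⁻¹S.
T has determinant -8; T⁻¹ = [[1/8, -5/8], [-1/8, -3/8]].
Y = T⁻¹S = [[1/8, -5/8], [-1/8, -3/8]] · [[18, -31], [10, -3]] = [[-4, -2], [-6, 5]].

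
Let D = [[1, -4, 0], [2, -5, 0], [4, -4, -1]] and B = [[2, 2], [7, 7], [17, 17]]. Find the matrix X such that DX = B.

X = [[6, 6], [1, 1], [3, 3]]

D is on the left of X, so left-multiply by D⁻¹: X = D⁻¹B.
det D = -3, so D⁻¹ = [[-5/3, 4/3, 0], [-2/3, 1/3, 0], [-4, 4, -1]].
X = D⁻¹B = [[-5/3, 4/3, 0], [-2/3, 1/3, 0], [-4, 4, -1]] · [[2, 2], [7, 7], [17, 17]] = [[6, 6], [1, 1], [3, 3]].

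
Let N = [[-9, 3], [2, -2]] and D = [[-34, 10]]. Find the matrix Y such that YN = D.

Y = [[4, 1]]

Since N sits to the right of Y, Y = DN⁻¹.
N has determinant 12; N⁻¹ = [[-1/6, -1/4], [-1/6, -3/4]].
Y = DN⁻¹ = [[-34, 10]] · [[-1/6, -1/4], [-1/6, -3/4]] = [[4, 1]].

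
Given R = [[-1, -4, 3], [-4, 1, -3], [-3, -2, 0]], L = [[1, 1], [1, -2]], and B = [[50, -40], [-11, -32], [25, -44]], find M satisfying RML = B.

Isolating M: multiply by R⁻¹ from the left and L⁻¹ from the right, so M = R⁻¹BL⁻¹.
det R = 3; the adjugate gives R⁻¹ = [[-2, -2, 3], [3, 3, -5], [11/3, 10/3, -17/3]].
det L = -3; the adjugate gives L⁻¹ = [[2/3, 1/3], [1/3, -1/3]].
R⁻¹B = [[-3, 12], [-8, 4], [5, -4]].
M = (R⁻¹B)L⁻¹ = [[2, -5], [-4, -4], [2, 3]].

M = [[2, -5], [-4, -4], [2, 3]]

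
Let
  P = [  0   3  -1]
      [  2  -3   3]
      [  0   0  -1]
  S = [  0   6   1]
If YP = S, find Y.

P is on the right of Y, so right-multiply by P⁻¹: Y = SP⁻¹.
det P = 6; the adjugate gives P⁻¹ = [[1/2, 1/2, 1], [1/3, 0, -1/3], [0, 0, -1]].
Y = SP⁻¹ = [[0, 6, 1]] · [[1/2, 1/2, 1], [1/3, 0, -1/3], [0, 0, -1]] = [[2, 0, -3]].

Y = [[2, 0, -3]]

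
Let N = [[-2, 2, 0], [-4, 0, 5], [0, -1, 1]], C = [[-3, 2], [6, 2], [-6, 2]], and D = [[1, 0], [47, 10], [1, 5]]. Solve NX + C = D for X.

NX = D − C = [[4, -2], [41, 8], [7, 3]].
Since N multiplies X on the left, X = N⁻¹(D − C).
det N = -2, so N⁻¹ = [[-5/2, 1, -5], [-2, 1, -5], [-2, 1, -4]].
X = N⁻¹(D − C) = [[-4, -2], [-2, -3], [5, 0]].

X = [[-4, -2], [-2, -3], [5, 0]]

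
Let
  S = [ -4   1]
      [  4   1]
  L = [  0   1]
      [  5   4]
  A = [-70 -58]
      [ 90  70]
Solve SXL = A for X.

Left-multiply by S⁻¹ and right-multiply by L⁻¹: X = S⁻¹AL⁻¹.
det S = -8, so S⁻¹ = [[-1/8, 1/8], [1/2, 1/2]].
L has determinant -5; L⁻¹ = [[-4/5, 1/5], [1, 0]].
S⁻¹A = [[20, 16], [10, 6]].
X = (S⁻¹A)L⁻¹ = [[0, 4], [-2, 2]].

X = [[0, 4], [-2, 2]]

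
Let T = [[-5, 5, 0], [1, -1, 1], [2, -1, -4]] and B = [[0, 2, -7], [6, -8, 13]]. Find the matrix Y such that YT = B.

Y = [[1, 1, 2], [-1, 5, -2]]

Since T sits to the right of Y, Y = BT⁻¹.
T has determinant 5; T⁻¹ = [[1, 4, 1], [6/5, 4, 1], [1/5, 1, 0]].
Y = BT⁻¹ = [[0, 2, -7], [6, -8, 13]] · [[1, 4, 1], [6/5, 4, 1], [1/5, 1, 0]] = [[1, 1, 2], [-1, 5, -2]].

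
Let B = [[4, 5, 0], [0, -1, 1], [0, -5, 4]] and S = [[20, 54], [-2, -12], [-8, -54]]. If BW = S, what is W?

W = [[5, 6], [0, 6], [-2, -6]]

Since B multiplies W on the left, W = B⁻¹S.
det B = 4; the adjugate gives B⁻¹ = [[1/4, -5, 5/4], [0, 4, -1], [0, 5, -1]].
W = B⁻¹S = [[1/4, -5, 5/4], [0, 4, -1], [0, 5, -1]] · [[20, 54], [-2, -12], [-8, -54]] = [[5, 6], [0, 6], [-2, -6]].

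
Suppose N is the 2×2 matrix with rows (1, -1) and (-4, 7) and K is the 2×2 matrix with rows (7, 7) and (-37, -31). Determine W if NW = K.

W = [[4, 6], [-3, -1]]

Since N multiplies W on the left, W = N⁻¹K.
N has determinant 3; N⁻¹ = [[7/3, 1/3], [4/3, 1/3]].
W = N⁻¹K = [[7/3, 1/3], [4/3, 1/3]] · [[7, 7], [-37, -31]] = [[4, 6], [-3, -1]].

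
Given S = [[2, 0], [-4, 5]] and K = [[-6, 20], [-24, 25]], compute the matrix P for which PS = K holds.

P = [[5, 4], [-2, 5]]

Since S sits to the right of P, P = KS⁻¹.
det S = 10, so S⁻¹ = [[1/2, 0], [2/5, 1/5]].
P = KS⁻¹ = [[-6, 20], [-24, 25]] · [[1/2, 0], [2/5, 1/5]] = [[5, 4], [-2, 5]].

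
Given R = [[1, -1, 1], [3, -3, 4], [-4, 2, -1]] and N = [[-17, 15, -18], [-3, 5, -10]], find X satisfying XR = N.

Right-multiplying both sides by R⁻¹ gives X = NR⁻¹.
det R = 2, so R⁻¹ = [[-5/2, 1/2, -1/2], [-13/2, 3/2, -1/2], [-3, 1, 0]].
X = NR⁻¹ = [[-17, 15, -18], [-3, 5, -10]] · [[-5/2, 1/2, -1/2], [-13/2, 3/2, -1/2], [-3, 1, 0]] = [[-1, -4, 1], [5, -4, -1]].

X = [[-1, -4, 1], [5, -4, -1]]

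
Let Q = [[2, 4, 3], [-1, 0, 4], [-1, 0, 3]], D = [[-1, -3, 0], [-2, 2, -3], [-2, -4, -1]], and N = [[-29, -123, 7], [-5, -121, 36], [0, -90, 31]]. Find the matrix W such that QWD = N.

W = [[3, 5, 1], [-4, -3, 3], [3, -3, 4]]

W = Q⁻¹ND⁻¹ (apply Q⁻¹ on the left and D⁻¹ on the right).
det Q = -4; the adjugate gives Q⁻¹ = [[0, 3, -4], [1/4, -9/4, 11/4], [0, 1, -1]].
det D = 2; the adjugate gives D⁻¹ = [[-7, -3/2, 9/2], [2, 1/2, -3/2], [6, 1, -4]].
Q⁻¹N = [[-15, -3, -16], [4, -6, 6], [-5, -31, 5]].
W = (Q⁻¹N)D⁻¹ = [[3, 5, 1], [-4, -3, 3], [3, -3, 4]].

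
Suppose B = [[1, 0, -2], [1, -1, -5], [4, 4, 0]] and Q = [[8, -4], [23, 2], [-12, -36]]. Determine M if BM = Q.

Left-multiplying both sides by B⁻¹ gives M = B⁻¹Q.
B has determinant 4; B⁻¹ = [[5, -2, -1/2], [-5, 2, 3/4], [2, -1, -1/4]].
M = B⁻¹Q = [[5, -2, -1/2], [-5, 2, 3/4], [2, -1, -1/4]] · [[8, -4], [23, 2], [-12, -36]] = [[0, -6], [-3, -3], [-4, -1]].

M = [[0, -6], [-3, -3], [-4, -1]]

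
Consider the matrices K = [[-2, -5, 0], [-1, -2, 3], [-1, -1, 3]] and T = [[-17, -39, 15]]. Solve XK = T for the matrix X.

Right-multiplying both sides by K⁻¹ gives X = TK⁻¹.
K has determinant 6; K⁻¹ = [[-1/2, 5/2, -5/2], [0, -1, 1], [-1/6, 1/2, -1/6]].
X = TK⁻¹ = [[-17, -39, 15]] · [[-1/2, 5/2, -5/2], [0, -1, 1], [-1/6, 1/2, -1/6]] = [[6, 4, 1]].

X = [[6, 4, 1]]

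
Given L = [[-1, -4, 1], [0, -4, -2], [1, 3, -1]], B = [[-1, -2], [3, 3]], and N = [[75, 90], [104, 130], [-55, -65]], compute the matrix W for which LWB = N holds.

Left-multiply by L⁻¹ and right-multiply by B⁻¹: W = L⁻¹NB⁻¹.
L has determinant 2; L⁻¹ = [[5, -1/2, 6], [-1, 0, -1], [2, -1/2, 2]].
det B = 3; the adjugate gives B⁻¹ = [[1, 2/3], [-1, -1/3]].
L⁻¹N = [[-7, -5], [-20, -25], [-12, -15]].
W = (L⁻¹N)B⁻¹ = [[-2, -3], [5, -5], [3, -3]].

W = [[-2, -3], [5, -5], [3, -3]]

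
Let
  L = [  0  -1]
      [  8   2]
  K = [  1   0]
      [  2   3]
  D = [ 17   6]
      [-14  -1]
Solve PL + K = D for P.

P = [[-2, 2], [0, -2]]

PL = D − K = [[16, 6], [-16, -4]].
L is on the right of P, so right-multiply by L⁻¹: P = (D − K)L⁻¹.
L has determinant 8; L⁻¹ = [[1/4, 1/8], [-1, 0]].
P = (D − K)L⁻¹ = [[-2, 2], [0, -2]].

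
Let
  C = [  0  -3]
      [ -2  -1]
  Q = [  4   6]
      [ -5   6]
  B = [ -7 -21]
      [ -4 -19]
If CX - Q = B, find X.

X = [[4, 4], [1, 5]]

CX = B + Q = [[-3, -15], [-9, -13]].
C is on the left of X, so left-multiply by C⁻¹: X = C⁻¹(B + Q).
det C = -6, so C⁻¹ = [[1/6, -1/2], [-1/3, 0]].
X = C⁻¹(B + Q) = [[4, 4], [1, 5]].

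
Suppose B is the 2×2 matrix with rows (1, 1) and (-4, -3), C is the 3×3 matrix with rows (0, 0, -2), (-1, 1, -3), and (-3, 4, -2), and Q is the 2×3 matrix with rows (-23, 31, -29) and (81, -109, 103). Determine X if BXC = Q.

Left-multiply by B⁻¹ and right-multiply by C⁻¹: X = B⁻¹QC⁻¹.
det B = 1, so B⁻¹ = [[-3, -1], [4, 1]].
det C = 2, so C⁻¹ = [[5, -4, 1], [7/2, -3, 1], [-1/2, 0, 0]].
B⁻¹Q = [[-12, 16, -16], [-11, 15, -13]].
X = (B⁻¹Q)C⁻¹ = [[4, 0, 4], [4, -1, 4]].

X = [[4, 0, 4], [4, -1, 4]]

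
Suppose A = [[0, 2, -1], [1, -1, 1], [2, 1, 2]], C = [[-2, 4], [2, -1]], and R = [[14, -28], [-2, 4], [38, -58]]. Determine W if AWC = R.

W = [[-1, -2], [-5, 2], [-3, 4]]

W = A⁻¹RC⁻¹ (apply A⁻¹ on the left and C⁻¹ on the right).
det A = -3, so A⁻¹ = [[1, 5/3, -1/3], [0, -2/3, 1/3], [-1, -4/3, 2/3]].
C has determinant -6; C⁻¹ = [[1/6, 2/3], [1/3, 1/3]].
A⁻¹R = [[-2, -2], [14, -22], [14, -16]].
W = (A⁻¹R)C⁻¹ = [[-1, -2], [-5, 2], [-3, 4]].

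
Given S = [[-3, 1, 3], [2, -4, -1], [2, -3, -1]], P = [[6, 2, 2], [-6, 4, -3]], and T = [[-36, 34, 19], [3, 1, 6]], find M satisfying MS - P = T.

MS = T + P = [[-30, 36, 21], [-3, 5, 3]].
Since S sits to the right of M, M = (T + P)S⁻¹.
det S = 3; the adjugate gives S⁻¹ = [[1/3, -8/3, 11/3], [0, -1, 1], [2/3, -7/3, 10/3]].
M = (T + P)S⁻¹ = [[4, -5, -4], [1, -4, 4]].

M = [[4, -5, -4], [1, -4, 4]]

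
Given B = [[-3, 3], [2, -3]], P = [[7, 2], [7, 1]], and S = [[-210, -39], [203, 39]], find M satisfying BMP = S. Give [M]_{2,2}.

-5

Left-multiply by B⁻¹ and right-multiply by P⁻¹: M = B⁻¹SP⁻¹.
det B = 3, so B⁻¹ = [[-1, -1], [-2/3, -1]].
P has determinant -7; P⁻¹ = [[-1/7, 2/7], [1, -1]].
B⁻¹S = [[7, 0], [-63, -13]].
M = (B⁻¹S)P⁻¹ = [[-1, 2], [-4, -5]].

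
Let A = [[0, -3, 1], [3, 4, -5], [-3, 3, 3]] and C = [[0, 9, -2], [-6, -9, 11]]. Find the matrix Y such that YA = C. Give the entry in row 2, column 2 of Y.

A is on the right of Y, so right-multiply by A⁻¹: Y = CA⁻¹.
A has determinant 3; A⁻¹ = [[9, 4, 11/3], [2, 1, 1], [7, 3, 3]].
Y = CA⁻¹ = [[0, 9, -2], [-6, -9, 11]] · [[9, 4, 11/3], [2, 1, 1], [7, 3, 3]] = [[4, 3, 3], [5, 0, 2]].

0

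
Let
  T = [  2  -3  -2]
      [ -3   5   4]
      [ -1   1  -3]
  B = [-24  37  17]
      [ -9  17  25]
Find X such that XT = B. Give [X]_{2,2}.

4

T is on the right of X, so right-multiply by T⁻¹: X = BT⁻¹.
det T = -3, so T⁻¹ = [[19/3, 11/3, 2/3], [13/3, 8/3, 2/3], [-2/3, -1/3, -1/3]].
X = BT⁻¹ = [[-24, 37, 17], [-9, 17, 25]] · [[19/3, 11/3, 2/3], [13/3, 8/3, 2/3], [-2/3, -1/3, -1/3]] = [[-3, 5, 3], [0, 4, -3]].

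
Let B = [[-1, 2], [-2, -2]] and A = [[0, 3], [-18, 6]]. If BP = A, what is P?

B is on the left of P, so left-multiply by B⁻¹: P = B⁻¹A.
B has determinant 6; B⁻¹ = [[-1/3, -1/3], [1/3, -1/6]].
P = B⁻¹A = [[-1/3, -1/3], [1/3, -1/6]] · [[0, 3], [-18, 6]] = [[6, -3], [3, 0]].

P = [[6, -3], [3, 0]]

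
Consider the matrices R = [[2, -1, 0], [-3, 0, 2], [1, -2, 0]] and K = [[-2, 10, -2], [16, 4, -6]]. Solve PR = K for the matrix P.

P = [[0, -1, -5], [6, -3, -5]]

R is on the right of P, so right-multiply by R⁻¹: P = KR⁻¹.
det R = 6; the adjugate gives R⁻¹ = [[2/3, 0, -1/3], [1/3, 0, -2/3], [1, 1/2, -1/2]].
P = KR⁻¹ = [[-2, 10, -2], [16, 4, -6]] · [[2/3, 0, -1/3], [1/3, 0, -2/3], [1, 1/2, -1/2]] = [[0, -1, -5], [6, -3, -5]].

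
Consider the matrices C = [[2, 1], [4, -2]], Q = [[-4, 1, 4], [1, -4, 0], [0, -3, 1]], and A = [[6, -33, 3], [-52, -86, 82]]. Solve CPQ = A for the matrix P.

P = [[2, 3, 3], [-4, 0, -3]]

P = C⁻¹AQ⁻¹ (apply C⁻¹ on the left and Q⁻¹ on the right).
det C = -8; the adjugate gives C⁻¹ = [[1/4, 1/8], [1/2, -1/4]].
Q has determinant 3; Q⁻¹ = [[-4/3, -13/3, 16/3], [-1/3, -4/3, 4/3], [-1, -4, 5]].
C⁻¹A = [[-5, -19, 11], [16, 5, -19]].
P = (C⁻¹A)Q⁻¹ = [[2, 3, 3], [-4, 0, -3]].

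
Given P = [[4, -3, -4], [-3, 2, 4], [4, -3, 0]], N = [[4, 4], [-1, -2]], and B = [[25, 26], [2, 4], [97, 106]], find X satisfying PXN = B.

Left-multiply by P⁻¹ and right-multiply by N⁻¹: X = P⁻¹BN⁻¹.
det P = -4; the adjugate gives P⁻¹ = [[-3, -3, 1], [-4, -4, 1], [-1/4, 0, 1/4]].
N has determinant -4; N⁻¹ = [[1/2, 1], [-1/4, -1]].
P⁻¹B = [[16, 16], [-11, -14], [18, 20]].
X = (P⁻¹B)N⁻¹ = [[4, 0], [-2, 3], [4, -2]].

X = [[4, 0], [-2, 3], [4, -2]]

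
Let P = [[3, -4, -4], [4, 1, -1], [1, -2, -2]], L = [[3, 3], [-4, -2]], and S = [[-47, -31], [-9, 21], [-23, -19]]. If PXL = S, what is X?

Isolating X: multiply by P⁻¹ from the left and L⁻¹ from the right, so X = P⁻¹SL⁻¹.
det P = -4; the adjugate gives P⁻¹ = [[1, 0, -2], [-7/4, 1/2, 13/4], [9/4, -1/2, -19/4]].
det L = 6, so L⁻¹ = [[-1/3, -1/2], [2/3, 1/2]].
P⁻¹S = [[-1, 7], [3, 3], [8, 10]].
X = (P⁻¹S)L⁻¹ = [[5, 4], [1, 0], [4, 1]].

X = [[5, 4], [1, 0], [4, 1]]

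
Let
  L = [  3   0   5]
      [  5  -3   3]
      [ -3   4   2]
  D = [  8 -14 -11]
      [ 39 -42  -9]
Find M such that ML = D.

M = [[1, -2, -5], [-3, 6, -6]]

L is on the right of M, so right-multiply by L⁻¹: M = DL⁻¹.
det L = 1; the adjugate gives L⁻¹ = [[-18, 20, 15], [-19, 21, 16], [11, -12, -9]].
M = DL⁻¹ = [[8, -14, -11], [39, -42, -9]] · [[-18, 20, 15], [-19, 21, 16], [11, -12, -9]] = [[1, -2, -5], [-3, 6, -6]].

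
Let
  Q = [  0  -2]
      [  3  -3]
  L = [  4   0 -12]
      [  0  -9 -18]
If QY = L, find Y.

Left-multiplying both sides by Q⁻¹ gives Y = Q⁻¹L.
det Q = 6, so Q⁻¹ = [[-1/2, 1/3], [-1/2, 0]].
Y = Q⁻¹L = [[-1/2, 1/3], [-1/2, 0]] · [[4, 0, -12], [0, -9, -18]] = [[-2, -3, 0], [-2, 0, 6]].

Y = [[-2, -3, 0], [-2, 0, 6]]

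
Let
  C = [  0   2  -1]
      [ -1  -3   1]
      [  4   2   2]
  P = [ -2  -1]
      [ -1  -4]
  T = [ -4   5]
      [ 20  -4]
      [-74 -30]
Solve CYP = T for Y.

Left-multiply by C⁻¹ and right-multiply by P⁻¹: Y = C⁻¹TP⁻¹.
det C = 2, so C⁻¹ = [[-4, -3, -1/2], [3, 2, 1/2], [5, 4, 1]].
P has determinant 7; P⁻¹ = [[-4/7, 1/7], [1/7, -2/7]].
C⁻¹T = [[-7, 7], [-9, -8], [-14, -21]].
Y = (C⁻¹T)P⁻¹ = [[5, -3], [4, 1], [5, 4]].

Y = [[5, -3], [4, 1], [5, 4]]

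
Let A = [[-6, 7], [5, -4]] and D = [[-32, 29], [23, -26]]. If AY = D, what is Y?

Y = [[3, -6], [-2, -1]]

A is on the left of Y, so left-multiply by A⁻¹: Y = A⁻¹D.
A has determinant -11; A⁻¹ = [[4/11, 7/11], [5/11, 6/11]].
Y = A⁻¹D = [[4/11, 7/11], [5/11, 6/11]] · [[-32, 29], [23, -26]] = [[3, -6], [-2, -1]].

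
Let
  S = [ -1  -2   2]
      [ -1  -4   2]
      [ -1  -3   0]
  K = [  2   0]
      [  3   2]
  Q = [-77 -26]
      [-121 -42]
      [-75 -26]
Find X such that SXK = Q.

Isolating X: multiply by S⁻¹ from the left and K⁻¹ from the right, so X = S⁻¹QK⁻¹.
S has determinant -4; S⁻¹ = [[-3/2, 3/2, -1], [1/2, -1/2, 0], [1/4, 1/4, -1/2]].
K has determinant 4; K⁻¹ = [[1/2, 0], [-3/4, 1/2]].
S⁻¹Q = [[9, 2], [22, 8], [-12, -4]].
X = (S⁻¹Q)K⁻¹ = [[3, 1], [5, 4], [-3, -2]].

X = [[3, 1], [5, 4], [-3, -2]]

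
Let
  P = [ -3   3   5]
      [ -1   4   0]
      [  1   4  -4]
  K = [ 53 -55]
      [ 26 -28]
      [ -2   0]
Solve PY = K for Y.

Y = [[-6, 4], [5, -6], [4, -5]]

Since P multiplies Y on the left, Y = P⁻¹K.
P has determinant -4; P⁻¹ = [[4, -8, 5], [1, -7/4, 5/4], [2, -15/4, 9/4]].
Y = P⁻¹K = [[4, -8, 5], [1, -7/4, 5/4], [2, -15/4, 9/4]] · [[53, -55], [26, -28], [-2, 0]] = [[-6, 4], [5, -6], [4, -5]].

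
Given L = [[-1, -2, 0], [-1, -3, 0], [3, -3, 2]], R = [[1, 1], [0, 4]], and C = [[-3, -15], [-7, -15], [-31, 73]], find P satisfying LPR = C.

Left-multiply by L⁻¹ and right-multiply by R⁻¹: P = L⁻¹CR⁻¹.
det L = 2, so L⁻¹ = [[-3, 2, 0], [1, -1, 0], [6, -9/2, 1/2]].
R has determinant 4; R⁻¹ = [[1, -1/4], [0, 1/4]].
L⁻¹C = [[-5, 15], [4, 0], [-2, 14]].
P = (L⁻¹C)R⁻¹ = [[-5, 5], [4, -1], [-2, 4]].

P = [[-5, 5], [4, -1], [-2, 4]]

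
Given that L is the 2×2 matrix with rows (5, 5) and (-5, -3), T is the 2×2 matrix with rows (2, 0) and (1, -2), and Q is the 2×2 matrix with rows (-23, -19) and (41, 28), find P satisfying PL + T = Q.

PL = Q − T = [[-25, -19], [40, 30]].
Since L sits to the right of P, P = (Q − T)L⁻¹.
L has determinant 10; L⁻¹ = [[-3/10, -1/2], [1/2, 1/2]].
P = (Q − T)L⁻¹ = [[-2, 3], [3, -5]].

P = [[-2, 3], [3, -5]]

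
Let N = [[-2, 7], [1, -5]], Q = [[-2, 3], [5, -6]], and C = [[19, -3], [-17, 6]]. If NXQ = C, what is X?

Isolating X: multiply by N⁻¹ from the left and Q⁻¹ from the right, so X = N⁻¹CQ⁻¹.
N has determinant 3; N⁻¹ = [[-5/3, -7/3], [-1/3, -2/3]].
Q has determinant -3; Q⁻¹ = [[2, 1], [5/3, 2/3]].
N⁻¹C = [[8, -9], [5, -3]].
X = (N⁻¹C)Q⁻¹ = [[1, 2], [5, 3]].

X = [[1, 2], [5, 3]]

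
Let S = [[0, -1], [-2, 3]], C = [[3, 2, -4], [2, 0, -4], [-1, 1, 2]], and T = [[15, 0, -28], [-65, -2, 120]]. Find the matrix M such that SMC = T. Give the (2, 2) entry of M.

-5

Isolating M: multiply by S⁻¹ from the left and C⁻¹ from the right, so M = S⁻¹TC⁻¹.
S has determinant -2; S⁻¹ = [[-3/2, -1/2], [-1, 0]].
C has determinant 4; C⁻¹ = [[1, -2, -2], [0, 1/2, 1], [1/2, -5/4, -1]].
S⁻¹T = [[10, 1, -18], [-15, 0, 28]].
M = (S⁻¹T)C⁻¹ = [[1, 3, -1], [-1, -5, 2]].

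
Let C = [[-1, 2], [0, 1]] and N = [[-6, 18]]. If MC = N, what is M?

M = [[6, 6]]

Since C sits to the right of M, M = NC⁻¹.
det C = -1; the adjugate gives C⁻¹ = [[-1, 2], [0, 1]].
M = NC⁻¹ = [[-6, 18]] · [[-1, 2], [0, 1]] = [[6, 6]].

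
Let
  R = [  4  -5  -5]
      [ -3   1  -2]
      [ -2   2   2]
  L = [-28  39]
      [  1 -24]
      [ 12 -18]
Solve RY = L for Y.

Y = [[-2, 6], [1, -4], [3, 1]]

R is on the left of Y, so left-multiply by R⁻¹: Y = R⁻¹L.
det R = -6, so R⁻¹ = [[-1, 0, -5/2], [-5/3, 1/3, -23/6], [2/3, -1/3, 11/6]].
Y = R⁻¹L = [[-1, 0, -5/2], [-5/3, 1/3, -23/6], [2/3, -1/3, 11/6]] · [[-28, 39], [1, -24], [12, -18]] = [[-2, 6], [1, -4], [3, 1]].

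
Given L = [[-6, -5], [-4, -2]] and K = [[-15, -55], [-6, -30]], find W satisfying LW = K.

W = [[0, 5], [3, 5]]

Since L multiplies W on the left, W = L⁻¹K.
det L = -8; the adjugate gives L⁻¹ = [[1/4, -5/8], [-1/2, 3/4]].
W = L⁻¹K = [[1/4, -5/8], [-1/2, 3/4]] · [[-15, -55], [-6, -30]] = [[0, 5], [3, 5]].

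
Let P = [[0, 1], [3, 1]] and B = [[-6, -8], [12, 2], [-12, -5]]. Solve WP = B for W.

W = [[-6, -2], [-2, 4], [-1, -4]]

P is on the right of W, so right-multiply by P⁻¹: W = BP⁻¹.
det P = -3; the adjugate gives P⁻¹ = [[-1/3, 1/3], [1, 0]].
W = BP⁻¹ = [[-6, -8], [12, 2], [-12, -5]] · [[-1/3, 1/3], [1, 0]] = [[-6, -2], [-2, 4], [-1, -4]].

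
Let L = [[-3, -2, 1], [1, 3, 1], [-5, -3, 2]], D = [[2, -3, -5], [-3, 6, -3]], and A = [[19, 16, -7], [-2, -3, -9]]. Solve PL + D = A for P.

P = [[4, 4, -5], [0, -4, -1]]

PL = A − D = [[17, 19, -2], [1, -9, -6]].
Right-multiplying both sides by L⁻¹ gives P = (A − D)L⁻¹.
det L = -1, so L⁻¹ = [[-9, -1, 5], [7, 1, -4], [-12, -1, 7]].
P = (A − D)L⁻¹ = [[4, 4, -5], [0, -4, -1]].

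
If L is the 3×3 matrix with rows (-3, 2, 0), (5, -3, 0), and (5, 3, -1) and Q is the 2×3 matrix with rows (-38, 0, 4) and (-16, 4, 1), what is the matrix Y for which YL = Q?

L is on the right of Y, so right-multiply by L⁻¹: Y = QL⁻¹.
L has determinant 1; L⁻¹ = [[3, 2, 0], [5, 3, 0], [30, 19, -1]].
Y = QL⁻¹ = [[-38, 0, 4], [-16, 4, 1]] · [[3, 2, 0], [5, 3, 0], [30, 19, -1]] = [[6, 0, -4], [2, -1, -1]].

Y = [[6, 0, -4], [2, -1, -1]]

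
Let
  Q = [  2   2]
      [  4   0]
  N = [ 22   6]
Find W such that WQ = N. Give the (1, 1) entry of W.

3

Right-multiplying both sides by Q⁻¹ gives W = NQ⁻¹.
Q has determinant -8; Q⁻¹ = [[0, 1/4], [1/2, -1/4]].
W = NQ⁻¹ = [[22, 6]] · [[0, 1/4], [1/2, -1/4]] = [[3, 4]].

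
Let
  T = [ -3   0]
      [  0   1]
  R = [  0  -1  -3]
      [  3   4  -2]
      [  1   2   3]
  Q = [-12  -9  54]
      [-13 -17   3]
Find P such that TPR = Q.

Isolating P: multiply by T⁻¹ from the left and R⁻¹ from the right, so P = T⁻¹QR⁻¹.
det T = -3, so T⁻¹ = [[-1/3, 0], [0, 1]].
det R = 5; the adjugate gives R⁻¹ = [[16/5, -3/5, 14/5], [-11/5, 3/5, -9/5], [2/5, -1/5, 3/5]].
T⁻¹Q = [[4, 3, -18], [-13, -17, 3]].
P = (T⁻¹Q)R⁻¹ = [[-1, 3, -5], [-3, -3, -4]].

P = [[-1, 3, -5], [-3, -3, -4]]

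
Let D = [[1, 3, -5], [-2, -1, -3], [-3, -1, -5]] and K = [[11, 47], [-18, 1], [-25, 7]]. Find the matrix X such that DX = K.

Since D multiplies X on the left, X = D⁻¹K.
D has determinant 4; D⁻¹ = [[1/2, 5, -7/2], [-1/4, -5, 13/4], [-1/4, -2, 5/4]].
X = D⁻¹K = [[1/2, 5, -7/2], [-1/4, -5, 13/4], [-1/4, -2, 5/4]] · [[11, 47], [-18, 1], [-25, 7]] = [[3, 4], [6, 6], [2, -5]].

X = [[3, 4], [6, 6], [2, -5]]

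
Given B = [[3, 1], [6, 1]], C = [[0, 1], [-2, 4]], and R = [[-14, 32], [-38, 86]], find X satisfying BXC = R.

X = B⁻¹RC⁻¹ (apply B⁻¹ on the left and C⁻¹ on the right).
B has determinant -3; B⁻¹ = [[-1/3, 1/3], [2, -1]].
det C = 2, so C⁻¹ = [[2, -1/2], [1, 0]].
B⁻¹R = [[-8, 18], [10, -22]].
X = (B⁻¹R)C⁻¹ = [[2, 4], [-2, -5]].

X = [[2, 4], [-2, -5]]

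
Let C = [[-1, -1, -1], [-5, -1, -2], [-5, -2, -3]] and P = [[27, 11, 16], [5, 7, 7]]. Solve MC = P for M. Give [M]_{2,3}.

C is on the right of M, so right-multiply by C⁻¹: M = PC⁻¹.
det C = 1, so C⁻¹ = [[-1, -1, 1], [-5, -2, 3], [5, 3, -4]].
M = PC⁻¹ = [[27, 11, 16], [5, 7, 7]] · [[-1, -1, 1], [-5, -2, 3], [5, 3, -4]] = [[-2, -1, -4], [-5, 2, -2]].

-2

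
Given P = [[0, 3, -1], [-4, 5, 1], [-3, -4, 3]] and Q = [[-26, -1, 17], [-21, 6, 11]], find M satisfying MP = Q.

Right-multiplying both sides by P⁻¹ gives M = QP⁻¹.
det P = -4; the adjugate gives P⁻¹ = [[-19/4, 5/4, -2], [-9/4, 3/4, -1], [-31/4, 9/4, -3]].
M = QP⁻¹ = [[-26, -1, 17], [-21, 6, 11]] · [[-19/4, 5/4, -2], [-9/4, 3/4, -1], [-31/4, 9/4, -3]] = [[-6, 5, 2], [1, 3, 3]].

M = [[-6, 5, 2], [1, 3, 3]]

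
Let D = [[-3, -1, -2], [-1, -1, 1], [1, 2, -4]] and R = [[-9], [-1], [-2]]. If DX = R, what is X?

Left-multiplying both sides by D⁻¹ gives X = D⁻¹R.
D has determinant -1; D⁻¹ = [[-2, 8, 3], [3, -14, -5], [1, -5, -2]].
X = D⁻¹R = [[-2, 8, 3], [3, -14, -5], [1, -5, -2]] · [[-9], [-1], [-2]] = [[4], [-3], [0]].

X = [[4], [-3], [0]]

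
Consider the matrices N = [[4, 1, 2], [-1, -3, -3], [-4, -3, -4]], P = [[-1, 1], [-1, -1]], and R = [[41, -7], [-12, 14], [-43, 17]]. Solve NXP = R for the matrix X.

X = [[-4, -5], [2, 1], [-5, 1]]

Isolating X: multiply by N⁻¹ from the left and P⁻¹ from the right, so X = N⁻¹RP⁻¹.
N has determinant 2; N⁻¹ = [[3/2, -1, 3/2], [4, -4, 5], [-9/2, 4, -11/2]].
det P = 2; the adjugate gives P⁻¹ = [[-1/2, -1/2], [1/2, -1/2]].
N⁻¹R = [[9, 1], [-3, 1], [4, -6]].
X = (N⁻¹R)P⁻¹ = [[-4, -5], [2, 1], [-5, 1]].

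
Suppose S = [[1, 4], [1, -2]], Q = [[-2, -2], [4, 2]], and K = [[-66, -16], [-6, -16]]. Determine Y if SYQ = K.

Left-multiply by S⁻¹ and right-multiply by Q⁻¹: Y = S⁻¹KQ⁻¹.
det S = -6; the adjugate gives S⁻¹ = [[1/3, 2/3], [1/6, -1/6]].
det Q = 4, so Q⁻¹ = [[1/2, 1/2], [-1, -1/2]].
S⁻¹K = [[-26, -16], [-10, 0]].
Y = (S⁻¹K)Q⁻¹ = [[3, -5], [-5, -5]].

Y = [[3, -5], [-5, -5]]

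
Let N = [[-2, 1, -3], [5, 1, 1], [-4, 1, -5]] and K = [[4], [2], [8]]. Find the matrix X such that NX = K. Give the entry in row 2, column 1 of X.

Left-multiplying both sides by N⁻¹ gives X = N⁻¹K.
det N = 6; the adjugate gives N⁻¹ = [[-1, 1/3, 2/3], [7/2, -1/3, -13/6], [3/2, -1/3, -7/6]].
X = N⁻¹K = [[-1, 1/3, 2/3], [7/2, -1/3, -13/6], [3/2, -1/3, -7/6]] · [[4], [2], [8]] = [[2], [-4], [-4]].

-4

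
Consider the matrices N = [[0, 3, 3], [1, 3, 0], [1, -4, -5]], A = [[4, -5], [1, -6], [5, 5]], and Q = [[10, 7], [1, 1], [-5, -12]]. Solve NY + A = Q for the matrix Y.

NY = Q − A = [[6, 12], [0, 7], [-10, -17]].
Left-multiplying both sides by N⁻¹ gives Y = N⁻¹(Q − A).
N has determinant -6; N⁻¹ = [[5/2, -1/2, 3/2], [-5/6, 1/2, -1/2], [7/6, -1/2, 1/2]].
Y = N⁻¹(Q − A) = [[0, 1], [0, 2], [2, 2]].

Y = [[0, 1], [0, 2], [2, 2]]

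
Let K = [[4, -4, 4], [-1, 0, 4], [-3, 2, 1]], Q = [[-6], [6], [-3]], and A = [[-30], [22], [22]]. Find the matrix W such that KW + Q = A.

W = [[-4], [5], [3]]

KW = A − Q = [[-24], [16], [25]].
Since K multiplies W on the left, W = K⁻¹(A − Q).
det K = 4, so K⁻¹ = [[-2, 3, -4], [-11/4, 4, -5], [-1/2, 1, -1]].
W = K⁻¹(A − Q) = [[-4], [5], [3]].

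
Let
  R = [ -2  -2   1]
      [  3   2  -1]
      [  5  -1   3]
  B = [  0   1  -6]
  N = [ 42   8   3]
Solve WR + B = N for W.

W = [[-1, 5, 5]]

WR = N − B = [[42, 7, 9]].
Since R sits to the right of W, W = (N − B)R⁻¹.
det R = 5; the adjugate gives R⁻¹ = [[1, 1, 0], [-14/5, -11/5, 1/5], [-13/5, -12/5, 2/5]].
W = (N − B)R⁻¹ = [[-1, 5, 5]].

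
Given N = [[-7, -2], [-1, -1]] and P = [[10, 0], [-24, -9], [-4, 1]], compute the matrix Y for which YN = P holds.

N is on the right of Y, so right-multiply by N⁻¹: Y = PN⁻¹.
det N = 5; the adjugate gives N⁻¹ = [[-1/5, 2/5], [1/5, -7/5]].
Y = PN⁻¹ = [[10, 0], [-24, -9], [-4, 1]] · [[-1/5, 2/5], [1/5, -7/5]] = [[-2, 4], [3, 3], [1, -3]].

Y = [[-2, 4], [3, 3], [1, -3]]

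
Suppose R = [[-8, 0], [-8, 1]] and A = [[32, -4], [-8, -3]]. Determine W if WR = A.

W = [[0, -4], [4, -3]]

Since R sits to the right of W, W = AR⁻¹.
det R = -8, so R⁻¹ = [[-1/8, 0], [-1, 1]].
W = AR⁻¹ = [[32, -4], [-8, -3]] · [[-1/8, 0], [-1, 1]] = [[0, -4], [4, -3]].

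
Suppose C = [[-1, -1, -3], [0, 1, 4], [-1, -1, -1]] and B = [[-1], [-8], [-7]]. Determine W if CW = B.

C is on the left of W, so left-multiply by C⁻¹: W = C⁻¹B.
det C = -2, so C⁻¹ = [[-3/2, -1, 1/2], [2, 1, -2], [-1/2, 0, 1/2]].
W = C⁻¹B = [[-3/2, -1, 1/2], [2, 1, -2], [-1/2, 0, 1/2]] · [[-1], [-8], [-7]] = [[6], [4], [-3]].

W = [[6], [4], [-3]]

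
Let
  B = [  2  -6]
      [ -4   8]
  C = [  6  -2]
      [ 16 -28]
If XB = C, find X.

B is on the right of X, so right-multiply by B⁻¹: X = CB⁻¹.
det B = -8, so B⁻¹ = [[-1, -3/4], [-1/2, -1/4]].
X = CB⁻¹ = [[6, -2], [16, -28]] · [[-1, -3/4], [-1/2, -1/4]] = [[-5, -4], [-2, -5]].

X = [[-5, -4], [-2, -5]]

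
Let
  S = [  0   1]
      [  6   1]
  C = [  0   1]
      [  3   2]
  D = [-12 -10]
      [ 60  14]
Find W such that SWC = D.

Left-multiply by S⁻¹ and right-multiply by C⁻¹: W = S⁻¹DC⁻¹.
S has determinant -6; S⁻¹ = [[-1/6, 1/6], [1, 0]].
det C = -3, so C⁻¹ = [[-2/3, 1/3], [1, 0]].
S⁻¹D = [[12, 4], [-12, -10]].
W = (S⁻¹D)C⁻¹ = [[-4, 4], [-2, -4]].

W = [[-4, 4], [-2, -4]]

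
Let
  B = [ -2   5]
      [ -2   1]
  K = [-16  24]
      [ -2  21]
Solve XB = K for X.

X = [[4, 4], [5, -4]]

Right-multiplying both sides by B⁻¹ gives X = KB⁻¹.
det B = 8; the adjugate gives B⁻¹ = [[1/8, -5/8], [1/4, -1/4]].
X = KB⁻¹ = [[-16, 24], [-2, 21]] · [[1/8, -5/8], [1/4, -1/4]] = [[4, 4], [5, -4]].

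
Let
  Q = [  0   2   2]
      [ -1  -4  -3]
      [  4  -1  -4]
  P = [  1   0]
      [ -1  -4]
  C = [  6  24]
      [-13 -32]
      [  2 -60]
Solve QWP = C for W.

W = [[2, 0], [3, 1], [-3, -4]]

W = Q⁻¹CP⁻¹ (apply Q⁻¹ on the left and P⁻¹ on the right).
det Q = 2, so Q⁻¹ = [[13/2, 3, 1], [-8, -4, -1], [17/2, 4, 1]].
det P = -4, so P⁻¹ = [[1, 0], [-1/4, -1/4]].
Q⁻¹C = [[2, 0], [2, -4], [1, 16]].
W = (Q⁻¹C)P⁻¹ = [[2, 0], [3, 1], [-3, -4]].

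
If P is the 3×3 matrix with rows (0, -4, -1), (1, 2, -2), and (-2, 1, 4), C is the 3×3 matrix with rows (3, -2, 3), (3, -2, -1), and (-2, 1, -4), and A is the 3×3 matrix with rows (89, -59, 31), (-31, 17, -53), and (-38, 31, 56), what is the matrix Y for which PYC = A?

Isolating Y: multiply by P⁻¹ from the left and C⁻¹ from the right, so Y = P⁻¹AC⁻¹.
P has determinant -5; P⁻¹ = [[-2, -3, -2], [0, 2/5, 1/5], [-1, -8/5, -4/5]].
det C = -4; the adjugate gives C⁻¹ = [[-9/4, 5/4, -2], [-7/2, 3/2, -3], [1/4, -1/4, 0]].
P⁻¹A = [[-9, 5, -15], [-20, 13, -10], [-9, 7, 9]].
Y = (P⁻¹A)C⁻¹ = [[-1, 0, 3], [-3, -3, 1], [-2, -3, -3]].

Y = [[-1, 0, 3], [-3, -3, 1], [-2, -3, -3]]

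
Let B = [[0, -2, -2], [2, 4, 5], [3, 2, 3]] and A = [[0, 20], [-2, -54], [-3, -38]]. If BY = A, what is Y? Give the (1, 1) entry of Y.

-1

B is on the left of Y, so left-multiply by B⁻¹: Y = B⁻¹A.
det B = -2, so B⁻¹ = [[-1, -1, 1], [-9/2, -3, 2], [4, 3, -2]].
Y = B⁻¹A = [[-1, -1, 1], [-9/2, -3, 2], [4, 3, -2]] · [[0, 20], [-2, -54], [-3, -38]] = [[-1, -4], [0, -4], [0, -6]].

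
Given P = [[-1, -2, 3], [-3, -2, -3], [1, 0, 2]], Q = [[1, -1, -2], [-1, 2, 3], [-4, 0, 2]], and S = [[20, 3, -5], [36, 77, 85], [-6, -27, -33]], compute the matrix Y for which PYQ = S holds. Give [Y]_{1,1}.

Isolating Y: multiply by P⁻¹ from the left and Q⁻¹ from the right, so Y = P⁻¹SQ⁻¹.
P has determinant 4; P⁻¹ = [[-1, 1, 3], [3/4, -5/4, -3], [1/2, -1/2, -1]].
Q has determinant -2; Q⁻¹ = [[-2, -1, -1/2], [5, 3, 1/2], [-4, -2, -1/2]].
P⁻¹S = [[-2, -7, -9], [-12, -13, -11], [-2, -10, -12]].
Y = (P⁻¹S)Q⁻¹ = [[5, -1, 2], [3, -5, 5], [2, -4, 2]].

5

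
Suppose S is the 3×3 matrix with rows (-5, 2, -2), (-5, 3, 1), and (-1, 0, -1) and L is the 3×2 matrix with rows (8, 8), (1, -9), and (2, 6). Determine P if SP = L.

P = [[2, -2], [5, -5], [-4, -4]]

Since S multiplies P on the left, P = S⁻¹L.
det S = -3, so S⁻¹ = [[1, -2/3, -8/3], [2, -1, -5], [-1, 2/3, 5/3]].
P = S⁻¹L = [[1, -2/3, -8/3], [2, -1, -5], [-1, 2/3, 5/3]] · [[8, 8], [1, -9], [2, 6]] = [[2, -2], [5, -5], [-4, -4]].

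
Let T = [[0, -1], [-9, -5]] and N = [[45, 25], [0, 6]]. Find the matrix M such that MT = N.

Since T sits to the right of M, M = NT⁻¹.
det T = -9; the adjugate gives T⁻¹ = [[5/9, -1/9], [-1, 0]].
M = NT⁻¹ = [[45, 25], [0, 6]] · [[5/9, -1/9], [-1, 0]] = [[0, -5], [-6, 0]].

M = [[0, -5], [-6, 0]]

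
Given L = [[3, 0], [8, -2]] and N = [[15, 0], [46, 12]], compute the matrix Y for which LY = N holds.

Y = [[5, 0], [-3, -6]]

L is on the left of Y, so left-multiply by L⁻¹: Y = L⁻¹N.
det L = -6; the adjugate gives L⁻¹ = [[1/3, 0], [4/3, -1/2]].
Y = L⁻¹N = [[1/3, 0], [4/3, -1/2]] · [[15, 0], [46, 12]] = [[5, 0], [-3, -6]].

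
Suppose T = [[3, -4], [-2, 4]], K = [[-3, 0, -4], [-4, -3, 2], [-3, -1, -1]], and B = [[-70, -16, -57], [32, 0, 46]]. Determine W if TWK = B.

Isolating W: multiply by T⁻¹ from the left and K⁻¹ from the right, so W = T⁻¹BK⁻¹.
det T = 4, so T⁻¹ = [[1, 1], [1/2, 3/4]].
K has determinant 5; K⁻¹ = [[1, 4/5, -12/5], [-2, -9/5, 22/5], [-1, -3/5, 9/5]].
T⁻¹B = [[-38, -16, -11], [-11, -8, 6]].
W = (T⁻¹B)K⁻¹ = [[5, 5, 1], [-1, 2, 2]].

W = [[5, 5, 1], [-1, 2, 2]]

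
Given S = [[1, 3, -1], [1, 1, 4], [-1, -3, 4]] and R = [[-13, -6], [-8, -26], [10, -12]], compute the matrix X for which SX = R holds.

X = [[1, 3], [-5, -5], [-1, -6]]

Since S multiplies X on the left, X = S⁻¹R.
det S = -6, so S⁻¹ = [[-8/3, 3/2, -13/6], [4/3, -1/2, 5/6], [1/3, 0, 1/3]].
X = S⁻¹R = [[-8/3, 3/2, -13/6], [4/3, -1/2, 5/6], [1/3, 0, 1/3]] · [[-13, -6], [-8, -26], [10, -12]] = [[1, 3], [-5, -5], [-1, -6]].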